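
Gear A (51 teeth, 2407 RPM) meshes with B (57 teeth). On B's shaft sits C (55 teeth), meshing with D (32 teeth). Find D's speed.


Stage 1: RPM_B = RPM_A × t_A/t_B = 2407 × 51/57 = 122757/57 ≈ 2153.63
B and C share a shaft → RPM_C = RPM_B
Stage 2: RPM_D = RPM_C × t_C/t_D = RPM_A × (t_A×t_C)/(t_B×t_D)
Overall ratio = (51×55)/(57×32) = 2805/1824
RPM_D = 2407 × 2805/1824 = 6751635/1824
≈ 3701.55 RPM

3701.55 RPM


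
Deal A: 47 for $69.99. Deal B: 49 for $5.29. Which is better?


Deal A: $69.99/47 = $1.4891/unit
Deal B: $5.29/49 = $0.1080/unit
B is cheaper per unit
= Deal B

Deal B


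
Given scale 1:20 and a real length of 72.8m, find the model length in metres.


Model size = real / scale
= 72.8 / 20
= 3.6400 m

3.6400 m


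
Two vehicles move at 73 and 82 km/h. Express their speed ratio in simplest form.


Ratio = 73:82
GCD = 1
Simplified = 73:82
Time ratio (same distance) = 82:73
Speed ratio = 73:82

73:82


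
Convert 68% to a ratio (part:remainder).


68% means 68 parts out of 100; remainder = 32
Part : remainder = 68:32
GCD = 4
= 17:8

17:8


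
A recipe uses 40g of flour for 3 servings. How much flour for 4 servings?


Direct proportion: y/x = constant
k = 40/3 ≈ 13.3333
y₂ = k × 4 = 40 × 4 / 3 = 160/3
≈ 53.33

53.33


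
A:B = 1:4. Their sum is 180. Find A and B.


Let A = 1k, B = 4k.
1k + 4k = 180
5k = 180 → k = 180/5 = 36
A = 1×36 = 36, B = 4×36 = 144
= A = 36, B = 144

A = 36, B = 144


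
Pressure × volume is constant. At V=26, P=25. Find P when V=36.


Inverse proportion: x × y = constant
k = 26 × 25 = 650
y₂ = k / 36 = 650 / 36
= 18.06

18.06


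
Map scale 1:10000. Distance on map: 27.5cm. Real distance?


Real distance = map distance × scale
= 27.5cm × 10000
= 275000 cm = 2750.0 m
= 2.750 km

2.750 km


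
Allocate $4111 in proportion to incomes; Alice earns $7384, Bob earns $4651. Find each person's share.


Total income = 7384 + 4651 = $12035
Alice: $4111 × 7384/12035 = $2522.28
Bob: $4111 × 4651/12035 = $1588.72
= Alice: $2522.28, Bob: $1588.72

Alice: $2522.28, Bob: $1588.72


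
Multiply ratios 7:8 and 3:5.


Compound ratio = (7×3) : (8×5)
= 21:40
GCD = 1
= 21:40

21:40


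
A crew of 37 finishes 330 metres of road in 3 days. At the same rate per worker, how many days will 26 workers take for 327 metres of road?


Days ∝ work / workers, so d₂ = d₁ × (m₁/m₂) × (w₂/w₁)
Workers factor (inverse): 37/26 ≈ 1.4231
Work factor (direct): 327/330 ≈ 0.9909
d₂ = 3 × 37/26 × 327/330 = (3 × 37 × 327) / (26 × 330) = 36297/8580
≈ 4.23 days

4.23 days


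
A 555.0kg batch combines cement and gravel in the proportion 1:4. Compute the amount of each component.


Total parts = 1 + 4 = 5
cement: 555.0 × 1/5 = 111.0kg
gravel: 555.0 × 4/5 = 444.0kg
= 111.0kg and 444.0kg

111.0kg and 444.0kg


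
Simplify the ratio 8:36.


GCD(8, 36) = 4
8/4 : 36/4
= 2:9

2:9


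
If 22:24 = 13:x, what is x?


Cross multiply: 22 × x = 24 × 13
22x = 312
x = 312 / 22
= 14.18

14.18


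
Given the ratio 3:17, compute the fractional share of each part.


Total parts = 3 + 17 = 20
First part: 3/20 = 3/20
Second part: 17/20 = 17/20
= 3/20 and 17/20

3/20 and 17/20


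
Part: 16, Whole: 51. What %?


Percentage = (part / whole) × 100
= (16 / 51) × 100
≈ 31.37%

31.37%


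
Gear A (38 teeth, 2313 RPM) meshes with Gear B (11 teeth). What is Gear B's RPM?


Gear ratio = 38:11 = 38:11
RPM_B = RPM_A × (teeth_A / teeth_B)
= 2313 × (38/11)
= 7990.4 RPM

7990.4 RPM


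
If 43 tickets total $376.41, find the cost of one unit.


Unit rate = total / quantity
= 376.41 / 43
= $8.75 per unit

$8.75 per unit


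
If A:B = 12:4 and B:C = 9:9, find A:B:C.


Match B: multiply A:B by 9 → 108:36
Multiply B:C by 4 → 36:36
Combined: 108:36:36
GCD = 36
= 3:1:1

3:1:1


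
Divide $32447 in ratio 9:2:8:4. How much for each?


Total parts = 9 + 2 + 8 + 4 = 23
Part 1: 32447 × 9/23 = 12696.65
Part 2: 32447 × 2/23 = 2821.48
Part 3: 32447 × 8/23 = 11285.91
Part 4: 32447 × 4/23 = 5642.96
= Part 1: $12696.65, Part 2: $2821.48, Part 3: $11285.91, Part 4: $5642.96

Part 1: $12696.65, Part 2: $2821.48, Part 3: $11285.91, Part 4: $5642.96


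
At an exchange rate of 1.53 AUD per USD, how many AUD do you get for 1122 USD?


Amount × rate = 1122 × 1.53
= 1716.66 AUD

1716.66 AUD


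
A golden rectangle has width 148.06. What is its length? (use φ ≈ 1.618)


φ = (1 + √5) / 2 ≈ 1.618
Length = width × φ = 148.06 × 1.618 = 239.56108
≈ 239.56

239.56


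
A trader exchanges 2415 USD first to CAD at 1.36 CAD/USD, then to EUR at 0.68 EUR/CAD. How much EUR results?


Step 1: 2415 USD × 1.36 = 3284.40 CAD
Step 2: 3284.40 CAD × 0.68 = 2233.39 EUR
Implied rate USD→EUR = 1.36 × 0.68 = 0.9248
= 2233.39 EUR

2233.39 EUR


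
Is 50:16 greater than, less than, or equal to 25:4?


50/16 = 3.1250
25/4 = 6.2500
3.1250 < 6.2500, so 50:16 is less
= less than

less than


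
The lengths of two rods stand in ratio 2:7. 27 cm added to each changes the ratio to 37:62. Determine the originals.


Let A = 2k, B = 7k.
(2k + 27) / (7k + 27) = 37/62
Cross-multiply: 62(2k + 27) = 37(7k + 27)
124k + 1674 = 259k + 999
124k - 259k = 999 - 1674
-135k = -675
k = -675/-135 = 5
A = 2×5 = 10, B = 7×5 = 35
= A = 10, B = 35

A = 10, B = 35


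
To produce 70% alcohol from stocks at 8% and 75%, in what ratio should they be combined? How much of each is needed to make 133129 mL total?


Let x parts of 8% mix with y parts of 75%.
8x + 75y = 70(x + y)
8x + 75y = 70x + 70y
x(8 - 70) = y(70 - 75)
x/y = (75 - 70)/(70 - 8) = 5/62
Simplify: 5:62
Total parts = 67; one part = 133129/67 = 1987.00 mL
8% solution: 5×1987.00 = 9935.00 mL
75% solution: 62×1987.00 = 123194.00 mL
= ratio 5:62; 9935.00 mL and 123194.00 mL

ratio 5:62; 9935.00 mL and 123194.00 mL


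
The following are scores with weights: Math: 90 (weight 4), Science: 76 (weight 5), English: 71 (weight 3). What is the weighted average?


Numerator = 90×4 + 76×5 + 71×3
= 360 + 380 + 213
= 953
Total weight = 12
Weighted avg = 953/12
= 79.42

79.42


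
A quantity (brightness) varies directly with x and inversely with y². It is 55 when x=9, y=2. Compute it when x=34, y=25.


z = k·x/y²
Solve for k using the known point: k = z·y²/x = 55×4/9 = 220/9 ≈ 24.4444
Now evaluate at x=34, y=25:
z = k × 34 / 625 = (220 × 34) / (9 × 625) = 7480/5625
≈ 1.3298

1.3298


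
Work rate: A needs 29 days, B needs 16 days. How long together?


Rate of A = 1/29 per day
Rate of B = 1/16 per day
Combined rate = 1/29 + 1/16 = 45/464 ≈ 0.0970 per day
Days = 1 / combined rate = 464/45
≈ 10.31 days

10.31 days


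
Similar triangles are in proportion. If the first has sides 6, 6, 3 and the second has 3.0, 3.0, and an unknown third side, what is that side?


Scale factor = 3.0/6 = 0.5
Missing side = 3 × 0.5
= 1.5

1.5


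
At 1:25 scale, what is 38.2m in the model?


Model size = real / scale
= 38.2 / 25
= 1.5280 m

1.5280 m


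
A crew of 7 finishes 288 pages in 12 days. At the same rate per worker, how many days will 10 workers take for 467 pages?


Days ∝ work / workers, so d₂ = d₁ × (m₁/m₂) × (w₂/w₁)
Workers factor (inverse): 7/10 = 0.7000
Work factor (direct): 467/288 ≈ 1.6215
d₂ = 12 × 7/10 × 467/288 = (12 × 7 × 467) / (10 × 288) = 39228/2880
≈ 13.62 days

13.62 days


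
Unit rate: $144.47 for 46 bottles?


Unit rate = total / quantity
= 144.47 / 46
= $3.14 per unit

$3.14 per unit


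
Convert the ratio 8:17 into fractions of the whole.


Total parts = 8 + 17 = 25
First part: 8/25 = 8/25
Second part: 17/25 = 17/25
= 8/25 and 17/25

8/25 and 17/25


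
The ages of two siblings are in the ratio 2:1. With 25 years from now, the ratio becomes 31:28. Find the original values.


Let A = 2k, B = 1k.
(2k + 25) / (1k + 25) = 31/28
Cross-multiply: 28(2k + 25) = 31(1k + 25)
56k + 700 = 31k + 775
56k - 31k = 775 - 700
25k = 75
k = 75/25 = 3
A = 2×3 = 6, B = 1×3 = 3
= A = 6, B = 3

A = 6, B = 3


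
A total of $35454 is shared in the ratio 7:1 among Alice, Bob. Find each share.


Total parts = 7 + 1 = 8
Alice: 35454 × 7/8 = 31022.25
Bob: 35454 × 1/8 = 4431.75
= Alice: $31022.25, Bob: $4431.75

Alice: $31022.25, Bob: $4431.75


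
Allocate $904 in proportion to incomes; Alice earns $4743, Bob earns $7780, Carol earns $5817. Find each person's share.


Total income = 4743 + 7780 + 5817 = $18340
Alice: $904 × 4743/18340 = $233.79
Bob: $904 × 7780/18340 = $383.49
Carol: $904 × 5817/18340 = $286.73
= Alice: $233.79, Bob: $383.49, Carol: $286.73

Alice: $233.79, Bob: $383.49, Carol: $286.73


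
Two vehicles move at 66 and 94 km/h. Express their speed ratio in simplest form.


Ratio = 66:94
GCD = 2
Simplified = 33:47
Time ratio (same distance) = 47:33
Speed ratio = 33:47

33:47


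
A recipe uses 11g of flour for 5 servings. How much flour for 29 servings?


Direct proportion: y/x = constant
k = 11/5 = 2.2000
y₂ = k × 29 = 11 × 29 / 5 = 319/5
= 63.80

63.80


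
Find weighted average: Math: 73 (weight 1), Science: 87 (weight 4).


Numerator = 73×1 + 87×4
= 73 + 348
= 421
Total weight = 5
Weighted avg = 421/5
= 84.20

84.20


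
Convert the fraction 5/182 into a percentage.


Percentage = (part / whole) × 100
= (5 / 182) × 100
≈ 2.75%

2.75%


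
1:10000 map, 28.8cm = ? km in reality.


Real distance = map distance × scale
= 28.8cm × 10000
= 288000 cm = 2880.0 m
= 2.880 km

2.880 km


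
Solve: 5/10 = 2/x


Cross multiply: 5 × x = 10 × 2
5x = 20
x = 20 / 5
= 4.00

4.00


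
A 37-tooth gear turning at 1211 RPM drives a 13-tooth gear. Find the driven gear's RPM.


Gear ratio = 37:13 = 37:13
RPM_B = RPM_A × (teeth_A / teeth_B)
= 1211 × (37/13)
= 3446.7 RPM

3446.7 RPM


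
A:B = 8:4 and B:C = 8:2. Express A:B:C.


Match B: multiply A:B by 8 → 64:32
Multiply B:C by 4 → 32:8
Combined: 64:32:8
GCD = 8
= 8:4:1

8:4:1


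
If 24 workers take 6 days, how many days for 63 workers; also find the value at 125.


Inverse proportion: x × y = constant
k = 24 × 6 = 144
At x=63: k/63 = 2.29
At x=125: k/125 = 1.15
= 2.29 and 1.15

2.29 and 1.15


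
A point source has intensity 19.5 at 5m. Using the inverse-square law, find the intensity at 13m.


I₁d₁² = I₂d₂²
I₂ = I₁ × (d₁/d₂)²
= 19.5 × (5/13)²
= 19.5 × 25/169
= 487.5/169
≈ 2.8846

2.8846


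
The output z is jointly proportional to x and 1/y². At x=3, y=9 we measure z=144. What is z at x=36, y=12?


z = k·x/y²
Solve for k using the known point: k = z·y²/x = 144×81/3 = 11664/3 = 3888.0000
Now evaluate at x=36, y=12:
z = k × 36 / 144 = (11664 × 36) / (3 × 144) = 419904/432
= 972.0000

972.0000


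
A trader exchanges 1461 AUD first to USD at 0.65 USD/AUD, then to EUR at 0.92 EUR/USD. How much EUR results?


Step 1: 1461 AUD × 0.65 = 949.65 USD
Step 2: 949.65 USD × 0.92 = 873.68 EUR
Implied rate AUD→EUR = 0.65 × 0.92 = 0.5980
= 873.68 EUR

873.68 EUR


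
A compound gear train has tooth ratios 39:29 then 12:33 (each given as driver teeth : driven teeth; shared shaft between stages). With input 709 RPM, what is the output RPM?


Stage 1: RPM_B = RPM_A × t_A/t_B = 709 × 39/29 = 27651/29 ≈ 953.48
B and C share a shaft → RPM_C = RPM_B
Stage 2: RPM_D = RPM_C × t_C/t_D = RPM_A × (t_A×t_C)/(t_B×t_D)
Overall ratio = (39×12)/(29×33) = 468/957
RPM_D = 709 × 468/957 = 331812/957
≈ 346.72 RPM

346.72 RPM


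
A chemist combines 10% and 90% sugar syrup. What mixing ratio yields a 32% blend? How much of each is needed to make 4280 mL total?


Let x parts of 10% mix with y parts of 90%.
10x + 90y = 32(x + y)
10x + 90y = 32x + 32y
x(10 - 32) = y(32 - 90)
x/y = (90 - 32)/(32 - 10) = 58/22
Simplify: 29:11
Total parts = 40; one part = 4280/40 = 107.00 mL
10% solution: 29×107.00 = 3103.00 mL
90% solution: 11×107.00 = 1177.00 mL
= ratio 29:11; 3103.00 mL and 1177.00 mL

ratio 29:11; 3103.00 mL and 1177.00 mL


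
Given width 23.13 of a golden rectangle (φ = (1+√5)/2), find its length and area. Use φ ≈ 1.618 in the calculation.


φ = (1 + √5) / 2 ≈ 1.618
Length = width × φ = 23.13 × 1.618 = 37.42434
≈ 37.42
Area = width × length = 23.13 × 37.42434 = 865.6249842 ≈ 865.62
= Length: 37.42, Area: 865.62

Length: 37.42, Area: 865.62


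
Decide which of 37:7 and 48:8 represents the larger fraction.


37/7 = 5.2857
48/8 = 6.0000
5.2857 < 6.0000, so 37:7 is less
= 48:8

48:8


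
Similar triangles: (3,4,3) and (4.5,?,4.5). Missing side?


Scale factor = 4.5/3 = 1.5
Missing side = 4 × 1.5
= 6.0

6.0


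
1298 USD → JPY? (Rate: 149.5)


Amount × rate = 1298 × 149.5
= 194051.00 JPY

194051.00 JPY


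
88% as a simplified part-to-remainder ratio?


88% means 88 parts out of 100; remainder = 12
Part : remainder = 88:12
GCD = 4
= 22:3

22:3


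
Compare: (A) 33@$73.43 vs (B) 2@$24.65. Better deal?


Deal A: $73.43/33 = $2.2252/unit
Deal B: $24.65/2 = $12.3250/unit
A is cheaper per unit
= Deal A

Deal A


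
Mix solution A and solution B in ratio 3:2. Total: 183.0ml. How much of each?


Total parts = 3 + 2 = 5
solution A: 183.0 × 3/5 = 109.8ml
solution B: 183.0 × 2/5 = 73.2ml
= 109.8ml and 73.2ml

109.8ml and 73.2ml


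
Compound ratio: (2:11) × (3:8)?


Compound ratio = (2×3) : (11×8)
= 6:88
GCD = 2
= 3:44

3:44


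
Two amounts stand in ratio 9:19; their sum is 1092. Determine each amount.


Let A = 9k, B = 19k.
9k + 19k = 1092
28k = 1092 → k = 1092/28 = 39
A = 9×39 = 351, B = 19×39 = 741
= A = 351, B = 741

A = 351, B = 741


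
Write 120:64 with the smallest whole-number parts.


GCD(120, 64) = 8
120/8 : 64/8
= 15:8

15:8


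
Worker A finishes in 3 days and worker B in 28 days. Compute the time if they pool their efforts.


Rate of A = 1/3 per day
Rate of B = 1/28 per day
Combined rate = 1/3 + 1/28 = 31/84 ≈ 0.3690 per day
Days = 1 / combined rate = 84/31
≈ 2.71 days

2.71 days


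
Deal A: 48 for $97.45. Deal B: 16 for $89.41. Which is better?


Deal A: $97.45/48 = $2.0302/unit
Deal B: $89.41/16 = $5.5881/unit
A is cheaper per unit
= Deal A

Deal A


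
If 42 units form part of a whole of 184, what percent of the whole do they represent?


Percentage = (part / whole) × 100
= (42 / 184) × 100
≈ 22.83%

22.83%


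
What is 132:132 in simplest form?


GCD(132, 132) = 132
132/132 : 132/132
= 1:1

1:1


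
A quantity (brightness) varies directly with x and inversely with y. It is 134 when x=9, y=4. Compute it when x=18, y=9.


z = k·x/y
Solve for k using the known point: k = z·y/x = 134×4/9 = 536/9 ≈ 59.5556
Now evaluate at x=18, y=9:
z = k × 18 / 9 = (536 × 18) / (9 × 9) = 9648/81
≈ 119.1111

119.1111


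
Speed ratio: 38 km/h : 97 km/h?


Ratio = 38:97
GCD = 1
Simplified = 38:97
Time ratio (same distance) = 97:38
Speed ratio = 38:97

38:97


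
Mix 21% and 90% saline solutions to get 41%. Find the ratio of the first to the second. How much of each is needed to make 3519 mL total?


Let x parts of 21% mix with y parts of 90%.
21x + 90y = 41(x + y)
21x + 90y = 41x + 41y
x(21 - 41) = y(41 - 90)
x/y = (90 - 41)/(41 - 21) = 49/20
Simplify: 49:20
Total parts = 69; one part = 3519/69 = 51.00 mL
21% solution: 49×51.00 = 2499.00 mL
90% solution: 20×51.00 = 1020.00 mL
= ratio 49:20; 2499.00 mL and 1020.00 mL

ratio 49:20; 2499.00 mL and 1020.00 mL


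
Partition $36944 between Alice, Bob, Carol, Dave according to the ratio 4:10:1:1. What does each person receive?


Total parts = 4 + 10 + 1 + 1 = 16
Alice: 36944 × 4/16 = 9236.00
Bob: 36944 × 10/16 = 23090.00
Carol: 36944 × 1/16 = 2309.00
Dave: 36944 × 1/16 = 2309.00
= Alice: $9236.00, Bob: $23090.00, Carol: $2309.00, Dave: $2309.00

Alice: $9236.00, Bob: $23090.00, Carol: $2309.00, Dave: $2309.00


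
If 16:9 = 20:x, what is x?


Cross multiply: 16 × x = 9 × 20
16x = 180
x = 180 / 16
= 11.25

11.25


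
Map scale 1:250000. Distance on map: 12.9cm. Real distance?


Real distance = map distance × scale
= 12.9cm × 250000
= 3225000 cm = 32250.0 m
= 32.250 km

32.250 km


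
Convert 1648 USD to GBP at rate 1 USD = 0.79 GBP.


Amount × rate = 1648 × 0.79
= 1301.92 GBP

1301.92 GBP


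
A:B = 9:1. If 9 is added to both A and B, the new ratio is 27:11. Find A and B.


Let A = 9k, B = 1k.
(9k + 9) / (1k + 9) = 27/11
Cross-multiply: 11(9k + 9) = 27(1k + 9)
99k + 99 = 27k + 243
99k - 27k = 243 - 99
72k = 144
k = 144/72 = 2
A = 9×2 = 18, B = 1×2 = 2
= A = 18, B = 2

A = 18, B = 2


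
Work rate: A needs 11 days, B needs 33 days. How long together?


Rate of A = 1/11 per day
Rate of B = 1/33 per day
Combined rate = 1/11 + 1/33 = 44/363 ≈ 0.1212 per day
Days = 1 / combined rate = 363/44
= 8.25 days

8.25 days


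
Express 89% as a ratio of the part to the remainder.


89% means 89 parts out of 100; remainder = 11
Part : remainder = 89:11
GCD = 1
= 89:11

89:11


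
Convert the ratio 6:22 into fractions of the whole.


Total parts = 6 + 22 = 28
First part: 6/28 = 3/14
Second part: 22/28 = 11/14
= 3/14 and 11/14

3/14 and 11/14


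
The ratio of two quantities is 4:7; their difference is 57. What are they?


Let A = 4k, B = 7k.
7k - 4k = 57
3k = 57 → k = 57/3 = 19
A = 4×19 = 76, B = 7×19 = 133
= A = 76, B = 133

A = 76, B = 133


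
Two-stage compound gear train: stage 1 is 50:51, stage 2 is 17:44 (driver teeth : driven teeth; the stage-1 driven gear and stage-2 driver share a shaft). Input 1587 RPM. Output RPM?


Stage 1: RPM_B = RPM_A × t_A/t_B = 1587 × 50/51 = 79350/51 ≈ 1555.88
B and C share a shaft → RPM_C = RPM_B
Stage 2: RPM_D = RPM_C × t_C/t_D = RPM_A × (t_A×t_C)/(t_B×t_D)
Overall ratio = (50×17)/(51×44) = 850/2244
RPM_D = 1587 × 850/2244 = 1348950/2244
≈ 601.14 RPM

601.14 RPM


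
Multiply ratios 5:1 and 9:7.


Compound ratio = (5×9) : (1×7)
= 45:7
GCD = 1
= 45:7

45:7


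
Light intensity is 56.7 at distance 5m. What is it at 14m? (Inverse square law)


I₁d₁² = I₂d₂²
I₂ = I₁ × (d₁/d₂)²
= 56.7 × (5/14)²
= 56.7 × 25/196
= 1417.5/196
≈ 7.2321

7.2321


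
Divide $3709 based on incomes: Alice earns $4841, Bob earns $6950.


Total income = 4841 + 6950 = $11791
Alice: $3709 × 4841/11791 = $1522.79
Bob: $3709 × 6950/11791 = $2186.21
= Alice: $1522.79, Bob: $2186.21

Alice: $1522.79, Bob: $2186.21


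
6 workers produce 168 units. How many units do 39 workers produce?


Direct proportion: y/x = constant
k = 168/6 = 28.0000
y₂ = k × 39 = 168 × 39 / 6 = 6552/6
= 1092.00

1092.00


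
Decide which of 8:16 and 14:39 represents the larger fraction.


8/16 = 0.5000
14/39 = 0.3590
0.5000 > 0.3590, so 8:16 is greater
= 8:16

8:16


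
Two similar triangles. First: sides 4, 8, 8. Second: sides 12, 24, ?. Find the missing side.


Scale factor = 12/4 = 3
Missing side = 8 × 3
= 24.0

24.0


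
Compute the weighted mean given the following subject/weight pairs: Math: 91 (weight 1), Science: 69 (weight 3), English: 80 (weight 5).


Numerator = 91×1 + 69×3 + 80×5
= 91 + 207 + 400
= 698
Total weight = 9
Weighted avg = 698/9
= 77.56

77.56


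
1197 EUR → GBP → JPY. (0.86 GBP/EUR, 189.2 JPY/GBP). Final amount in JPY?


Step 1: 1197 EUR × 0.86 = 1029.42 GBP
Step 2: 1029.42 GBP × 189.2 = 194766.26 JPY
Implied rate EUR→JPY = 0.86 × 189.2 = 162.7120
= 194766.26 JPY

194766.26 JPY


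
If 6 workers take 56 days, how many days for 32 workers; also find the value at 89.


Inverse proportion: x × y = constant
k = 6 × 56 = 336
At x=32: k/32 = 10.50
At x=89: k/89 = 3.78
= 10.50 and 3.78

10.50 and 3.78


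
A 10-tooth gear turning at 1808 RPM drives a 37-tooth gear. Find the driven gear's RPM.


Gear ratio = 10:37 = 10:37
RPM_B = RPM_A × (teeth_A / teeth_B)
= 1808 × (10/37)
= 488.6 RPM

488.6 RPM


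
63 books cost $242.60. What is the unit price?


Unit rate = total / quantity
= 242.60 / 63
= $3.85 per unit

$3.85 per unit


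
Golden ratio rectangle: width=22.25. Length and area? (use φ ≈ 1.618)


φ = (1 + √5) / 2 ≈ 1.618
Length = width × φ = 22.25 × 1.618 = 36.0005
≈ 36.00
Area = width × length = 22.25 × 36.0005 = 801.011125 ≈ 801.01
= Length: 36.00, Area: 801.01

Length: 36.00, Area: 801.01


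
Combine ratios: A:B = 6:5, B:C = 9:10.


Match B: multiply A:B by 9 → 54:45
Multiply B:C by 5 → 45:50
Combined: 54:45:50
GCD = 1
= 54:45:50

54:45:50


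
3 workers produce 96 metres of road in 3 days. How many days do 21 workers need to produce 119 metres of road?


Days ∝ work / workers, so d₂ = d₁ × (m₁/m₂) × (w₂/w₁)
Workers factor (inverse): 3/21 ≈ 0.1429
Work factor (direct): 119/96 ≈ 1.2396
d₂ = 3 × 3/21 × 119/96 = (3 × 3 × 119) / (21 × 96) = 1071/2016
≈ 0.53 days

0.53 days


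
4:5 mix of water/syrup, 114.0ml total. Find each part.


Total parts = 4 + 5 = 9
water: 114.0 × 4/9 = 50.7ml
syrup: 114.0 × 5/9 = 63.3ml
= 50.7ml and 63.3ml

50.7ml and 63.3ml


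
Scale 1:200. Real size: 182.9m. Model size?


Model size = real / scale
= 182.9 / 200
= 0.9145 m

0.9145 m


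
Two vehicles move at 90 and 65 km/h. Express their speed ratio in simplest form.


Ratio = 90:65
GCD = 5
Simplified = 18:13
Time ratio (same distance) = 13:18
Speed ratio = 18:13

18:13


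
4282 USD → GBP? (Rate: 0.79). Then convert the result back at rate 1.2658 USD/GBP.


Amount × rate = 4282 × 0.79 = 3382.78 GBP
Round-trip: 3382.78 × 1.2658 = 4281.92 USD
= 3382.78 GBP, then 4281.92 USD

3382.78 GBP, then 4281.92 USD


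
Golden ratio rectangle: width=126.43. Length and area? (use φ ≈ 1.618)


φ = (1 + √5) / 2 ≈ 1.618
Length = width × φ = 126.43 × 1.618 = 204.56374
≈ 204.56
Area = width × length = 126.43 × 204.56374 = 25862.9936482 ≈ 25862.99
= Length: 204.56, Area: 25862.99

Length: 204.56, Area: 25862.99


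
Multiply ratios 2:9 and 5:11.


Compound ratio = (2×5) : (9×11)
= 10:99
GCD = 1
= 10:99

10:99


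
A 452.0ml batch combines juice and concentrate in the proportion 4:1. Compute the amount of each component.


Total parts = 4 + 1 = 5
juice: 452.0 × 4/5 = 361.6ml
concentrate: 452.0 × 1/5 = 90.4ml
= 361.6ml and 90.4ml

361.6ml and 90.4ml


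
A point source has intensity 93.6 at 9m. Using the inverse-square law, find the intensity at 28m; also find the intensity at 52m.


I₁d₁² = I₂d₂²
I at 28m = 93.6 × (9/28)² = 93.6 × 81/784 = 7581.6/784 ≈ 9.6704
I at 52m = 93.6 × (9/52)² = 93.6 × 81/2704 = 7581.6/2704 ≈ 2.8038
= 9.6704 and 2.8038

9.6704 and 2.8038


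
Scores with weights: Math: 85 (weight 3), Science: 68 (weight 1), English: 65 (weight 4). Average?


Numerator = 85×3 + 68×1 + 65×4
= 255 + 68 + 260
= 583
Total weight = 8
Weighted avg = 583/8
= 72.88

72.88


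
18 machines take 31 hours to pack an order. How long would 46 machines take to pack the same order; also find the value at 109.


Inverse proportion: x × y = constant
k = 18 × 31 = 558
At x=46: k/46 = 12.13
At x=109: k/109 = 5.12
= 12.13 and 5.12

12.13 and 5.12


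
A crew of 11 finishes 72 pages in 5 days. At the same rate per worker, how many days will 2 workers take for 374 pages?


Days ∝ work / workers, so d₂ = d₁ × (m₁/m₂) × (w₂/w₁)
Workers factor (inverse): 11/2 = 5.5000
Work factor (direct): 374/72 ≈ 5.1944
d₂ = 5 × 11/2 × 374/72 = (5 × 11 × 374) / (2 × 72) = 20570/144
≈ 142.85 days

142.85 days


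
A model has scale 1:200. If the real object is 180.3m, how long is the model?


Model size = real / scale
= 180.3 / 200
= 0.9015 m

0.9015 m


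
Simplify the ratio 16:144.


GCD(16, 144) = 16
16/16 : 144/16
= 1:9

1:9


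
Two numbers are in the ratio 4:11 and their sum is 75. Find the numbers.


Let A = 4k, B = 11k.
4k + 11k = 75
15k = 75 → k = 75/15 = 5
A = 4×5 = 20, B = 11×5 = 55
= A = 20, B = 55

A = 20, B = 55


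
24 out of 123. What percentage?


Percentage = (part / whole) × 100
= (24 / 123) × 100
≈ 19.51%

19.51%


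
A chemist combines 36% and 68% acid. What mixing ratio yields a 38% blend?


Let x parts of 36% mix with y parts of 68%.
36x + 68y = 38(x + y)
36x + 68y = 38x + 38y
x(36 - 38) = y(38 - 68)
x/y = (68 - 38)/(38 - 36) = 30/2
Simplify: 15:1
= 15:1

15:1


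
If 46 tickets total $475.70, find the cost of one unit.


Unit rate = total / quantity
= 475.70 / 46
= $10.34 per unit

$10.34 per unit


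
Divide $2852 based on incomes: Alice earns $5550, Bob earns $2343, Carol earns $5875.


Total income = 5550 + 2343 + 5875 = $13768
Alice: $2852 × 5550/13768 = $1149.67
Bob: $2852 × 2343/13768 = $485.35
Carol: $2852 × 5875/13768 = $1216.99
= Alice: $1149.67, Bob: $485.35, Carol: $1216.99

Alice: $1149.67, Bob: $485.35, Carol: $1216.99


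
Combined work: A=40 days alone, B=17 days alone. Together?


Rate of A = 1/40 per day
Rate of B = 1/17 per day
Combined rate = 1/40 + 1/17 = 57/680 ≈ 0.0838 per day
Days = 1 / combined rate = 680/57
≈ 11.93 days

11.93 days


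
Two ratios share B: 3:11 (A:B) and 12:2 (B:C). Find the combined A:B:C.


Match B: multiply A:B by 12 → 36:132
Multiply B:C by 11 → 132:22
Combined: 36:132:22
GCD = 2
= 18:66:11

18:66:11


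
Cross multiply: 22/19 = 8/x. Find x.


Cross multiply: 22 × x = 19 × 8
22x = 152
x = 152 / 22
= 6.91

6.91


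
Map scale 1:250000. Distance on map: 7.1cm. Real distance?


Real distance = map distance × scale
= 7.1cm × 250000
= 1775000 cm = 17750.0 m
= 17.750 km

17.750 km


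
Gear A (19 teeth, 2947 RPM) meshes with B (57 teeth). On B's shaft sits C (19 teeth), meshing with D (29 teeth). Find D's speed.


Stage 1: RPM_B = RPM_A × t_A/t_B = 2947 × 19/57 = 55993/57 ≈ 982.33
B and C share a shaft → RPM_C = RPM_B
Stage 2: RPM_D = RPM_C × t_C/t_D = RPM_A × (t_A×t_C)/(t_B×t_D)
Overall ratio = (19×19)/(57×29) = 361/1653
RPM_D = 2947 × 361/1653 = 1063867/1653
≈ 643.60 RPM

643.60 RPM


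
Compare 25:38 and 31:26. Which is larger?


25/38 = 0.6579
31/26 = 1.1923
0.6579 < 1.1923, so 25:38 is less
= 31:26

31:26


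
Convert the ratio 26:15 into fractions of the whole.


Total parts = 26 + 15 = 41
First part: 26/41 = 26/41
Second part: 15/41 = 15/41
= 26/41 and 15/41

26/41 and 15/41


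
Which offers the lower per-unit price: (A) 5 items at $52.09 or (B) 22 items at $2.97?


Deal A: $52.09/5 = $10.4180/unit
Deal B: $2.97/22 = $0.1350/unit
B is cheaper per unit
= Deal B

Deal B


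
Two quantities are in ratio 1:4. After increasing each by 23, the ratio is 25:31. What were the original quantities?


Let A = 1k, B = 4k.
(1k + 23) / (4k + 23) = 25/31
Cross-multiply: 31(1k + 23) = 25(4k + 23)
31k + 713 = 100k + 575
31k - 100k = 575 - 713
-69k = -138
k = -138/-69 = 2
A = 1×2 = 2, B = 4×2 = 8
= A = 2, B = 8

A = 2, B = 8


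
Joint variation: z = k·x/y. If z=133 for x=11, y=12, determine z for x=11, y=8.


z = k·x/y
Solve for k using the known point: k = z·y/x = 133×12/11 = 1596/11 ≈ 145.0909
Now evaluate at x=11, y=8:
z = k × 11 / 8 = (1596 × 11) / (11 × 8) = 17556/88
= 199.5000

199.5000


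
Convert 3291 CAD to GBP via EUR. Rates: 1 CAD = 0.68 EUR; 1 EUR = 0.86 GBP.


Step 1: 3291 CAD × 0.68 = 2237.88 EUR
Step 2: 2237.88 EUR × 0.86 = 1924.58 GBP
Implied rate CAD→GBP = 0.68 × 0.86 = 0.5848
= 1924.58 GBP

1924.58 GBP


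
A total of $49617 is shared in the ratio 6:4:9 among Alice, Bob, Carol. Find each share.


Total parts = 6 + 4 + 9 = 19
Alice: 49617 × 6/19 = 15668.53
Bob: 49617 × 4/19 = 10445.68
Carol: 49617 × 9/19 = 23502.79
= Alice: $15668.53, Bob: $10445.68, Carol: $23502.79

Alice: $15668.53, Bob: $10445.68, Carol: $23502.79


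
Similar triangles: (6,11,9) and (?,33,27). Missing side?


Scale factor = 33/11 = 3
Missing side = 6 × 3
= 18.0

18.0


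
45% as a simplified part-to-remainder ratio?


45% means 45 parts out of 100; remainder = 55
Part : remainder = 45:55
GCD = 5
= 9:11

9:11


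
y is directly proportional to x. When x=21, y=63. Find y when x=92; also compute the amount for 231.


Direct proportion: y/x = constant
k = 63/21 = 3.0000
y at x=92: k × 92 = 63 × 92 / 21 = 5796/21 = 276.00
y at x=231: k × 231 = 63 × 231 / 21 = 14553/21 = 693.00
= 276.00 and 693.00

276.00 and 693.00


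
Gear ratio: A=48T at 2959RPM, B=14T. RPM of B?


Gear ratio = 48:14 = 24:7
RPM_B = RPM_A × (teeth_A / teeth_B)
= 2959 × (48/14)
= 10145.1 RPM

10145.1 RPM


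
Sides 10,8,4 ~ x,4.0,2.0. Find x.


Scale factor = 4.0/8 = 0.5
Missing side = 10 × 0.5
= 5.0

5.0


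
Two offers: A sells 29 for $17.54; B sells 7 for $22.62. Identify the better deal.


Deal A: $17.54/29 = $0.6048/unit
Deal B: $22.62/7 = $3.2314/unit
A is cheaper per unit
= Deal A

Deal A


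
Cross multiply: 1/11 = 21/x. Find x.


Cross multiply: 1 × x = 11 × 21
1x = 231
x = 231 / 1
= 231.00

231.00


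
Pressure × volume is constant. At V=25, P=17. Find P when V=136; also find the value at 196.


Inverse proportion: x × y = constant
k = 25 × 17 = 425
At x=136: k/136 = 3.13
At x=196: k/196 = 2.17
= 3.13 and 2.17

3.13 and 2.17


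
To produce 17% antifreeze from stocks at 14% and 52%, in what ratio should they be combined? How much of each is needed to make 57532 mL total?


Let x parts of 14% mix with y parts of 52%.
14x + 52y = 17(x + y)
14x + 52y = 17x + 17y
x(14 - 17) = y(17 - 52)
x/y = (52 - 17)/(17 - 14) = 35/3
Simplify: 35:3
Total parts = 38; one part = 57532/38 = 1514.00 mL
14% solution: 35×1514.00 = 52990.00 mL
52% solution: 3×1514.00 = 4542.00 mL
= ratio 35:3; 52990.00 mL and 4542.00 mL

ratio 35:3; 52990.00 mL and 4542.00 mL


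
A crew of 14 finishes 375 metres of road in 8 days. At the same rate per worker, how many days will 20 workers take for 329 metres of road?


Days ∝ work / workers, so d₂ = d₁ × (m₁/m₂) × (w₂/w₁)
Workers factor (inverse): 14/20 = 0.7000
Work factor (direct): 329/375 ≈ 0.8773
d₂ = 8 × 14/20 × 329/375 = (8 × 14 × 329) / (20 × 375) = 36848/7500
≈ 4.91 days

4.91 days


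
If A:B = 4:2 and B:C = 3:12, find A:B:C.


Match B: multiply A:B by 3 → 12:6
Multiply B:C by 2 → 6:24
Combined: 12:6:24
GCD = 6
= 2:1:4

2:1:4


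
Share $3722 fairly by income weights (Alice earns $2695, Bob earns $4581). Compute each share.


Total income = 2695 + 4581 = $7276
Alice: $3722 × 2695/7276 = $1378.61
Bob: $3722 × 4581/7276 = $2343.39
= Alice: $1378.61, Bob: $2343.39

Alice: $1378.61, Bob: $2343.39


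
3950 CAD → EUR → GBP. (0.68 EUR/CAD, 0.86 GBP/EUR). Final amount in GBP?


Step 1: 3950 CAD × 0.68 = 2686.00 EUR
Step 2: 2686.00 EUR × 0.86 = 2309.96 GBP
Implied rate CAD→GBP = 0.68 × 0.86 = 0.5848
= 2309.96 GBP

2309.96 GBP


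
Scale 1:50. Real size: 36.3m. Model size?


Model size = real / scale
= 36.3 / 50
= 0.7260 m

0.7260 m


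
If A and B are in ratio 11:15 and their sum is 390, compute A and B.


Let A = 11k, B = 15k.
11k + 15k = 390
26k = 390 → k = 390/26 = 15
A = 11×15 = 165, B = 15×15 = 225
= A = 165, B = 225

A = 165, B = 225


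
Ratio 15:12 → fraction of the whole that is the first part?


Total parts = 15 + 12 = 27
First part: 15/27 = 5/9
= 5/9

5/9


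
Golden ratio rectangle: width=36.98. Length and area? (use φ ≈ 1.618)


φ = (1 + √5) / 2 ≈ 1.618
Length = width × φ = 36.98 × 1.618 = 59.83364
≈ 59.83
Area = width × length = 36.98 × 59.83364 = 2212.6480072 ≈ 2212.65
= Length: 59.83, Area: 2212.65

Length: 59.83, Area: 2212.65


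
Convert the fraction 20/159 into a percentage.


Percentage = (part / whole) × 100
= (20 / 159) × 100
≈ 12.58%

12.58%


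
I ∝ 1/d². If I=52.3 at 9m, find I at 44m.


I₁d₁² = I₂d₂²
I₂ = I₁ × (d₁/d₂)²
= 52.3 × (9/44)²
= 52.3 × 81/1936
= 4236.3/1936
≈ 2.1882

2.1882


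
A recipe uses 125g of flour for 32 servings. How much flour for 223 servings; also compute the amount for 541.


Direct proportion: y/x = constant
k = 125/32 ≈ 3.9063
y at x=223: k × 223 = 125 × 223 / 32 = 27875/32 ≈ 871.09
y at x=541: k × 541 = 125 × 541 / 32 = 67625/32 ≈ 2113.28
= 871.09 and 2113.28

871.09 and 2113.28


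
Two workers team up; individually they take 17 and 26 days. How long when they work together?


Rate of A = 1/17 per day
Rate of B = 1/26 per day
Combined rate = 1/17 + 1/26 = 43/442 ≈ 0.0973 per day
Days = 1 / combined rate = 442/43
≈ 10.28 days

10.28 days


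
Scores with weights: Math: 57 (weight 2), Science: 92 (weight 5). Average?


Numerator = 57×2 + 92×5
= 114 + 460
= 574
Total weight = 7
Weighted avg = 574/7
= 82.00

82.00


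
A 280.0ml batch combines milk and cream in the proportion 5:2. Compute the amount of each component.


Total parts = 5 + 2 = 7
milk: 280.0 × 5/7 = 200.0ml
cream: 280.0 × 2/7 = 80.0ml
= 200.0ml and 80.0ml

200.0ml and 80.0ml


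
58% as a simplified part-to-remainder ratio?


58% means 58 parts out of 100; remainder = 42
Part : remainder = 58:42
GCD = 2
= 29:21

29:21


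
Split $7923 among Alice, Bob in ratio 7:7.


Total parts = 7 + 7 = 14
Alice: 7923 × 7/14 = 3961.50
Bob: 7923 × 7/14 = 3961.50
= Alice: $3961.50, Bob: $3961.50

Alice: $3961.50, Bob: $3961.50


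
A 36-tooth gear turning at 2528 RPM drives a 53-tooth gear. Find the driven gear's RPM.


Gear ratio = 36:53 = 36:53
RPM_B = RPM_A × (teeth_A / teeth_B)
= 2528 × (36/53)
= 1717.1 RPM

1717.1 RPM


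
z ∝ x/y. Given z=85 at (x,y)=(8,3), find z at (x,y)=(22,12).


z = k·x/y
Solve for k using the known point: k = z·y/x = 85×3/8 = 255/8 = 31.8750
Now evaluate at x=22, y=12:
z = k × 22 / 12 = (255 × 22) / (8 × 12) = 5610/96
= 58.4375

58.4375


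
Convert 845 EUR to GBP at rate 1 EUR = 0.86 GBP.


Amount × rate = 845 × 0.86
= 726.70 GBP

726.70 GBP


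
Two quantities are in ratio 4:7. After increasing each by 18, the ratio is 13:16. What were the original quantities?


Let A = 4k, B = 7k.
(4k + 18) / (7k + 18) = 13/16
Cross-multiply: 16(4k + 18) = 13(7k + 18)
64k + 288 = 91k + 234
64k - 91k = 234 - 288
-27k = -54
k = -54/-27 = 2
A = 4×2 = 8, B = 7×2 = 14
= A = 8, B = 14

A = 8, B = 14


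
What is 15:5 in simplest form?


GCD(15, 5) = 5
15/5 : 5/5
= 3:1

3:1


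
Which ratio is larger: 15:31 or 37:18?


15/31 = 0.4839
37/18 = 2.0556
0.4839 < 2.0556, so 15:31 is less
= 37:18

37:18


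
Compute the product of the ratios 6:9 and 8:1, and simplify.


Compound ratio = (6×8) : (9×1)
= 48:9
GCD = 3
= 16:3

16:3


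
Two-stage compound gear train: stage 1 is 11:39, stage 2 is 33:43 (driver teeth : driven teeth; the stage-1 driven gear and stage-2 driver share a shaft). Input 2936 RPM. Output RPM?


Stage 1: RPM_B = RPM_A × t_A/t_B = 2936 × 11/39 = 32296/39 ≈ 828.10
B and C share a shaft → RPM_C = RPM_B
Stage 2: RPM_D = RPM_C × t_C/t_D = RPM_A × (t_A×t_C)/(t_B×t_D)
Overall ratio = (11×33)/(39×43) = 363/1677
RPM_D = 2936 × 363/1677 = 1065768/1677
≈ 635.52 RPM

635.52 RPM


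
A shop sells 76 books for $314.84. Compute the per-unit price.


Unit rate = total / quantity
= 314.84 / 76
= $4.14 per unit

$4.14 per unit


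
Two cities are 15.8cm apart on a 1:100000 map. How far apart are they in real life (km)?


Real distance = map distance × scale
= 15.8cm × 100000
= 1580000 cm = 15800.0 m
= 15.800 km

15.800 km


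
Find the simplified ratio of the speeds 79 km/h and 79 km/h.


Ratio = 79:79
GCD = 79
Simplified = 1:1
Time ratio (same distance) = 1:1
Speed ratio = 1:1

1:1


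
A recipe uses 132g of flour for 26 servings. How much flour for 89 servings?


Direct proportion: y/x = constant
k = 132/26 ≈ 5.0769
y₂ = k × 89 = 132 × 89 / 26 = 11748/26
≈ 451.85

451.85


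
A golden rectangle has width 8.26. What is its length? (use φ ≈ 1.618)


φ = (1 + √5) / 2 ≈ 1.618
Length = width × φ = 8.26 × 1.618 = 13.36468
≈ 13.36

13.36


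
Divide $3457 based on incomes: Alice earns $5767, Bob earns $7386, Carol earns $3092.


Total income = 5767 + 7386 + 3092 = $16245
Alice: $3457 × 5767/16245 = $1227.24
Bob: $3457 × 7386/16245 = $1571.77
Carol: $3457 × 3092/16245 = $657.99
= Alice: $1227.24, Bob: $1571.77, Carol: $657.99

Alice: $1227.24, Bob: $1571.77, Carol: $657.99


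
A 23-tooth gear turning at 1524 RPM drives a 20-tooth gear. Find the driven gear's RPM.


Gear ratio = 23:20 = 23:20
RPM_B = RPM_A × (teeth_A / teeth_B)
= 1524 × (23/20)
= 1752.6 RPM

1752.6 RPM


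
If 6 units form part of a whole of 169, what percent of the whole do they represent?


Percentage = (part / whole) × 100
= (6 / 169) × 100
≈ 3.55%

3.55%


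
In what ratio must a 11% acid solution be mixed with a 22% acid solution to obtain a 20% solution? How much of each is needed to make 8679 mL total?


Let x parts of 11% mix with y parts of 22%.
11x + 22y = 20(x + y)
11x + 22y = 20x + 20y
x(11 - 20) = y(20 - 22)
x/y = (22 - 20)/(20 - 11) = 2/9
Simplify: 2:9
Total parts = 11; one part = 8679/11 = 789.00 mL
11% solution: 2×789.00 = 1578.00 mL
22% solution: 9×789.00 = 7101.00 mL
= ratio 2:9; 1578.00 mL and 7101.00 mL

ratio 2:9; 1578.00 mL and 7101.00 mL


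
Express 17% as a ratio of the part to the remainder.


17% means 17 parts out of 100; remainder = 83
Part : remainder = 17:83
GCD = 1
= 17:83

17:83


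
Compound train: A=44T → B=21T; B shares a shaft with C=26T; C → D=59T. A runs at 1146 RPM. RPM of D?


Stage 1: RPM_B = RPM_A × t_A/t_B = 1146 × 44/21 = 50424/21 ≈ 2401.14
B and C share a shaft → RPM_C = RPM_B
Stage 2: RPM_D = RPM_C × t_C/t_D = RPM_A × (t_A×t_C)/(t_B×t_D)
Overall ratio = (44×26)/(21×59) = 1144/1239
RPM_D = 1146 × 1144/1239 = 1311024/1239
≈ 1058.13 RPM

1058.13 RPM


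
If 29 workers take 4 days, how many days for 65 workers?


Inverse proportion: x × y = constant
k = 29 × 4 = 116
y₂ = k / 65 = 116 / 65
= 1.78

1.78


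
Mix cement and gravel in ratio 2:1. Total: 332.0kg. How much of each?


Total parts = 2 + 1 = 3
cement: 332.0 × 2/3 = 221.3kg
gravel: 332.0 × 1/3 = 110.7kg
= 221.3kg and 110.7kg

221.3kg and 110.7kg


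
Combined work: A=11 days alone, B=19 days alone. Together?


Rate of A = 1/11 per day
Rate of B = 1/19 per day
Combined rate = 1/11 + 1/19 = 30/209 ≈ 0.1435 per day
Days = 1 / combined rate = 209/30
≈ 6.97 days

6.97 days


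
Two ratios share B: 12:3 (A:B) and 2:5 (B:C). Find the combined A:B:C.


Match B: multiply A:B by 2 → 24:6
Multiply B:C by 3 → 6:15
Combined: 24:6:15
GCD = 3
= 8:2:5

8:2:5


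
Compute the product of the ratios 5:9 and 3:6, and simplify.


Compound ratio = (5×3) : (9×6)
= 15:54
GCD = 3
= 5:18

5:18


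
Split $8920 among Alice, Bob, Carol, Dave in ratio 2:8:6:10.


Total parts = 2 + 8 + 6 + 10 = 26
Alice: 8920 × 2/26 = 686.15
Bob: 8920 × 8/26 = 2744.62
Carol: 8920 × 6/26 = 2058.46
Dave: 8920 × 10/26 = 3430.77
= Alice: $686.15, Bob: $2744.62, Carol: $2058.46, Dave: $3430.77

Alice: $686.15, Bob: $2744.62, Carol: $2058.46, Dave: $3430.77


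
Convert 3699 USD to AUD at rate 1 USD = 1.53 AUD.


Amount × rate = 3699 × 1.53
= 5659.47 AUD

5659.47 AUD


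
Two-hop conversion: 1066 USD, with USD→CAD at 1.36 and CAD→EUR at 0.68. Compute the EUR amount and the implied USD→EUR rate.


Step 1: 1066 USD × 1.36 = 1449.76 CAD
Step 2: 1449.76 CAD × 0.68 = 985.84 EUR
Implied rate USD→EUR = 1.36 × 0.68 = 0.9248
= 985.84 EUR; implied rate 0.9248 EUR/USD

985.84 EUR; implied rate 0.9248 EUR/USD


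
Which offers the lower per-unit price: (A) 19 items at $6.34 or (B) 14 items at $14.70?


Deal A: $6.34/19 = $0.3337/unit
Deal B: $14.70/14 = $1.0500/unit
A is cheaper per unit
= Deal A

Deal A
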